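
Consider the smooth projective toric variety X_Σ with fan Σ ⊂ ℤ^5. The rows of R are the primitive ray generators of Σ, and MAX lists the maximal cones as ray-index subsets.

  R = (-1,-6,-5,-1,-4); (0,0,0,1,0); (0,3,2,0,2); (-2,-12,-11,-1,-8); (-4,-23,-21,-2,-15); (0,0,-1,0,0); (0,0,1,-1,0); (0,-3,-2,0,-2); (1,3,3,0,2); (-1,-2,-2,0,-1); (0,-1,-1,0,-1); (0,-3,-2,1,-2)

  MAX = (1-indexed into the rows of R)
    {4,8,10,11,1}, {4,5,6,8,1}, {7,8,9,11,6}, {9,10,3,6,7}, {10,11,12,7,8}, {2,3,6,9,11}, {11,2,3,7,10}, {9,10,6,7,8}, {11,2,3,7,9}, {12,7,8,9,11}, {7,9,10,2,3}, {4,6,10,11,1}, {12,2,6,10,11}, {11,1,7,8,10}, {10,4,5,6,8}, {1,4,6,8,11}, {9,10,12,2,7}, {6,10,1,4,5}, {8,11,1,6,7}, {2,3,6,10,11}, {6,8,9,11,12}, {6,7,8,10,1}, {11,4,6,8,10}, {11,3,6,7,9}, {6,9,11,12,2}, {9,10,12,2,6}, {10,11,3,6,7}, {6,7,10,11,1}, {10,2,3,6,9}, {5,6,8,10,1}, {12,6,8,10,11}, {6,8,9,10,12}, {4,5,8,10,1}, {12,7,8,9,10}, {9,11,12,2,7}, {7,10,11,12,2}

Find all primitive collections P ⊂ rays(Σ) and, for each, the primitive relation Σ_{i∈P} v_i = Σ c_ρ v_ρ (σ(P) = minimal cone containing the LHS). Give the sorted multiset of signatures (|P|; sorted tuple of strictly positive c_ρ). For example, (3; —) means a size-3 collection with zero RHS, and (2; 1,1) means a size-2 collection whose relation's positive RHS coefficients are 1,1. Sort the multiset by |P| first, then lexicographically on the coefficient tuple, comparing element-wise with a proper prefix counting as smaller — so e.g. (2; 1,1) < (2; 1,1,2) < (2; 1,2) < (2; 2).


Δ(Σ) — 12 vertices, 24 min non-faces:

  P = {3,8}:  v_{3} + v_{8} = 0 ; sig = (2; —)
  P = {2,8}:  v_{2} + v_{8} = v_{12} ; sig = (2; 1)
  P = {3,12}:  v_{3} + v_{12} = v_{2} ; sig = (2; 1)
  P = {1,2}:  v_{1} + v_{2} = v_{8} + v_{10} + v_{11} ; sig = (2; 1,1,1)
  P = {1,9}:  v_{1} + v_{9} = v_{6} + v_{7} + v_{8} ; sig = (2; 1,1,1)
  P = {4,9}:  v_{4} + v_{9} = v_{1} + v_{6} + v_{8} ; sig = (2; 1,1,1)
  P = {1,3}:  v_{1} + v_{3} = v_{6} + v_{7} + v_{10} + v_{11} ; sig = (2; 1,1,1,1)
  P = {3,4}:  v_{3} + v_{4} = v_{1} + v_{6} + v_{10} + v_{11} ; sig = (2; 1,1,1,1)
  P = {3,5}:  v_{3} + v_{5} = v_{1} + v_{4} + v_{6} + v_{10} ; sig = (2; 1,1,1,1)
  P = {2,5}:  v_{2} + v_{5} = v_{4} + v_{6} + 2·v_{8} + 2·v_{10} + v_{11} ; sig = (2; 1,1,1,2,2)
  P = {5,12}:  v_{5} + v_{12} = v_{4} + v_{6} + 3·v_{8} + 2·v_{10} + v_{11} ; sig = (2; 1,1,1,2,3)
  P = {5,7}:  v_{5} + v_{7} = 3·v_{1} + v_{6} + v_{8} + v_{10} ; sig = (2; 1,1,1,3)
  P = {1,12}:  v_{1} + v_{12} = 2·v_{8} + v_{10} + v_{11} ; sig = (2; 1,1,2)
  P = {2,4}:  v_{2} + v_{4} = v_{6} + 2·v_{8} + 2·v_{10} + 2·v_{11} ; sig = (2; 1,2,2,2)
  P = {5,9}:  v_{5} + v_{9} = 2·v_{1} + 2·v_{6} + 2·v_{8} + v_{10} ; sig = (2; 1,2,2,2)
  P = {4,12}:  v_{4} + v_{12} = v_{6} + 3·v_{8} + 2·v_{10} + 2·v_{11} ; sig = (2; 1,2,2,3)
  P = {4,7}:  v_{4} + v_{7} = 2·v_{1} ; sig = (2; 2)
  P = {5,11}:  v_{5} + v_{11} = 2·v_{4} ; sig = (2; 2)
  P = {2,6,7}:  v_{2} + v_{6} + v_{7} = 0 ; sig = (3; —)
  P = {9,10,11}:  v_{9} + v_{10} + v_{11} = 0 ; sig = (3; —)
  P = {6,7,12}:  v_{6} + v_{7} + v_{12} = v_{8} ; sig = (3; 1)
  P = {1,4,6,8,10}:  v_{1} + v_{4} + v_{6} + v_{8} + v_{10} = v_{5} ; sig = (5; 1)
  P = {1,6,8,10,11}:  v_{1} + v_{6} + v_{8} + v_{10} + v_{11} = v_{4} ; sig = (5; 1)
  P = {6,7,8,10,11}:  v_{6} + v_{7} + v_{8} + v_{10} + v_{11} = v_{1} ; sig = (5; 1)

Hence PRS(X_Σ) =
    |P|=2: 18 collections, coeffs (), (1), (1), (1,1,1), (1,1,1), (1,1,1), (1,1,1,1), (1,1,1,1), (1,1,1,1), (1,1,1,2,2), (1,1,1,2,3), (1,1,1,3), (1,1,2), (1,2,2,2), (1,2,2,2), (1,2,2,3), (2), (2)
    |P|=3: 3 collections, coeffs (), (), (1)
    |P|=5: 3 collections, coeffs (1), (1), (1)


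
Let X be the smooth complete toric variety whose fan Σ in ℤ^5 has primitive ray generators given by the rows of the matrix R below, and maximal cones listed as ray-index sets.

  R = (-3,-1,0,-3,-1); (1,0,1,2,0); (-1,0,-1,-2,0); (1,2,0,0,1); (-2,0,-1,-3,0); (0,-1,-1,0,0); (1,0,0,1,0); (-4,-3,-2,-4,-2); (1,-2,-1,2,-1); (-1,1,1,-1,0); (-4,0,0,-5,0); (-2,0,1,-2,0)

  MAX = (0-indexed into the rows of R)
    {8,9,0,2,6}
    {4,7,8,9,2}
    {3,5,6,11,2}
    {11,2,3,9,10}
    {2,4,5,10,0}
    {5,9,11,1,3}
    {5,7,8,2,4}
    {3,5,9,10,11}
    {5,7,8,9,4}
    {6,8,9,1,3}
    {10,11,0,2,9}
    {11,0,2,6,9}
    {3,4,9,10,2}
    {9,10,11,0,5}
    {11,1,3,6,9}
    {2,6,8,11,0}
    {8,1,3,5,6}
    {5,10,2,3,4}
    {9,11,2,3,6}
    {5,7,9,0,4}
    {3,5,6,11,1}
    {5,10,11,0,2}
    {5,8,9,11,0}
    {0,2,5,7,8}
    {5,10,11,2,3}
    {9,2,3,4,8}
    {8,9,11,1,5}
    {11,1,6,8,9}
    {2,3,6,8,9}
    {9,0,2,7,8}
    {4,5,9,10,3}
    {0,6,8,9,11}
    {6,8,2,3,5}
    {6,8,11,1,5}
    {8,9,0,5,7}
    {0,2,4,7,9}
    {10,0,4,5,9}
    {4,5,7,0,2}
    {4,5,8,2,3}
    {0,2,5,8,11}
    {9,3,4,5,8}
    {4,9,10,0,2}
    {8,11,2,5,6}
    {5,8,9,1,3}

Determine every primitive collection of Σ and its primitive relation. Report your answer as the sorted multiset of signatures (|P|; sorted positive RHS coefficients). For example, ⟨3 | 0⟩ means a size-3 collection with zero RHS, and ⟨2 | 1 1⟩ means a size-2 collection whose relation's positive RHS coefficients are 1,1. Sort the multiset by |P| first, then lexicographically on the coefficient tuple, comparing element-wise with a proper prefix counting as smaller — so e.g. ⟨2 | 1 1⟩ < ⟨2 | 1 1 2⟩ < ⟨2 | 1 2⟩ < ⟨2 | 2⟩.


Primitive collections (20):

  P = {1,2}:  v_{1} + v_{2} = 0  ⇒ sig = ⟨2 | 0⟩
  P = {4,6}:  v_{4} + v_{6} = v_{2}  ⇒ sig = ⟨2 | 1⟩
  P = {4,11}:  v_{4} + v_{11} = v_{10}  ⇒ sig = ⟨2 | 1⟩
  P = {0,3}:  v_{0} + v_{3} = v_{2} + v_{9}  ⇒ sig = ⟨2 | 1 1⟩
  P = {1,4}:  v_{1} + v_{4} = v_{5} + v_{9}  ⇒ sig = ⟨2 | 1 1⟩
  P = {6,10}:  v_{6} + v_{10} = v_{2} + v_{11}  ⇒ sig = ⟨2 | 1 1⟩
  P = {8,10}:  v_{8} + v_{10} = v_{0} + v_{5}  ⇒ sig = ⟨2 | 1 1⟩
  P = {0,1}:  v_{0} + v_{1} = v_{8} + v_{9} + v_{11}  ⇒ sig = ⟨2 | 1 1 1⟩
  P = {1,10}:  v_{1} + v_{10} = v_{5} + v_{9} + v_{11}  ⇒ sig = ⟨2 | 1 1 1⟩
  P = {6,7}:  v_{6} + v_{7} = v_{0} + v_{2} + v_{8}  ⇒ sig = ⟨2 | 1 1 1⟩
  P = {1,7}:  v_{1} + v_{7} = v_{0} + v_{5} + v_{8} + v_{9}  ⇒ sig = ⟨2 | 1 1 1 1⟩
  P = {3,7}:  v_{3} + v_{7} = v_{2} + v_{4} + v_{8} + v_{9}  ⇒ sig = ⟨2 | 1 1 1 1⟩
  P = {7,10}:  v_{7} + v_{10} = 2·v_{0} + v_{4} + v_{5}  ⇒ sig = ⟨2 | 1 1 2⟩
  P = {7,11}:  v_{7} + v_{11} = 2·v_{0} + v_{5}  ⇒ sig = ⟨2 | 1 2⟩
  P = {3,8,11}:  v_{3} + v_{8} + v_{11} = 0  ⇒ sig = ⟨3 | 0⟩
  P = {5,6,9}:  v_{5} + v_{6} + v_{9} = 0  ⇒ sig = ⟨3 | 0⟩
  P = {0,4,8}:  v_{0} + v_{4} + v_{8} = v_{7}  ⇒ sig = ⟨3 | 1⟩
  P = {2,5,9}:  v_{2} + v_{5} + v_{9} = v_{4}  ⇒ sig = ⟨3 | 1⟩
  P = {0,5,6}:  v_{0} + v_{5} + v_{6} = v_{2} + v_{8} + v_{11}  ⇒ sig = ⟨3 | 1 1 1⟩
  P = {2,8,9,11}:  v_{2} + v_{8} + v_{9} + v_{11} = v_{0}  ⇒ sig = ⟨4 | 1⟩

Signatures (|P|; sorted positive RHS coefficients), sorted:
    |P|=2: 14 collections, coeffs (), (1), (1), (1,1), (1,1), (1,1), (1,1), (1,1,1), (1,1,1), (1,1,1), (1,1,1,1), (1,1,1,1), (1,1,2), (1,2)
    |P|=3: 5 collections, coeffs (), (), (1), (1), (1,1,1)
    |P|=4: 1 collection, coeffs (1)


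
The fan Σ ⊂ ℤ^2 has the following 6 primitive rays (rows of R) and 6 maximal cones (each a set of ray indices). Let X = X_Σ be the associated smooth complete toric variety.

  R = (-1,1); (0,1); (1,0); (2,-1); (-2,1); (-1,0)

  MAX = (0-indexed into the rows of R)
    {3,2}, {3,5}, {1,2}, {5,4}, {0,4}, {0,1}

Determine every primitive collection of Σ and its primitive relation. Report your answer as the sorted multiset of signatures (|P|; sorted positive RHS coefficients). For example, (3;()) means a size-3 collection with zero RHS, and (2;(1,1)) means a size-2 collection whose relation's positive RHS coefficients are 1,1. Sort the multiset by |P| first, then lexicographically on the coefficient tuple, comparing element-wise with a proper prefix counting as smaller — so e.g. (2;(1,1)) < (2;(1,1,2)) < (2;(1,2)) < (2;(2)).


Σ has 9 primitive collections:

  {2,5}:  v_{2} + v_{5} = 0  so sig = (2;())
  {3,4}:  v_{3} + v_{4} = 0  so sig = (2;())
  {0,2}:  v_{0} + v_{2} = v_{1}  so sig = (2;(1))
  {0,3}:  v_{0} + v_{3} = v_{2}  so sig = (2;(1))
  {0,5}:  v_{0} + v_{5} = v_{4}  so sig = (2;(1))
  {1,5}:  v_{1} + v_{5} = v_{0}  so sig = (2;(1))
  {2,4}:  v_{2} + v_{4} = v_{0}  so sig = (2;(1))
  {1,3}:  v_{1} + v_{3} = 2·v_{2}  so sig = (2;(2))
  {1,4}:  v_{1} + v_{4} = 2·v_{0}  so sig = (2;(2))

Signatures (|P|; sorted positive RHS coefficients), sorted:
    |P|=2: 9 collections, coeffs (), (), (1), (1), (1), (1), (1), (2), (2)


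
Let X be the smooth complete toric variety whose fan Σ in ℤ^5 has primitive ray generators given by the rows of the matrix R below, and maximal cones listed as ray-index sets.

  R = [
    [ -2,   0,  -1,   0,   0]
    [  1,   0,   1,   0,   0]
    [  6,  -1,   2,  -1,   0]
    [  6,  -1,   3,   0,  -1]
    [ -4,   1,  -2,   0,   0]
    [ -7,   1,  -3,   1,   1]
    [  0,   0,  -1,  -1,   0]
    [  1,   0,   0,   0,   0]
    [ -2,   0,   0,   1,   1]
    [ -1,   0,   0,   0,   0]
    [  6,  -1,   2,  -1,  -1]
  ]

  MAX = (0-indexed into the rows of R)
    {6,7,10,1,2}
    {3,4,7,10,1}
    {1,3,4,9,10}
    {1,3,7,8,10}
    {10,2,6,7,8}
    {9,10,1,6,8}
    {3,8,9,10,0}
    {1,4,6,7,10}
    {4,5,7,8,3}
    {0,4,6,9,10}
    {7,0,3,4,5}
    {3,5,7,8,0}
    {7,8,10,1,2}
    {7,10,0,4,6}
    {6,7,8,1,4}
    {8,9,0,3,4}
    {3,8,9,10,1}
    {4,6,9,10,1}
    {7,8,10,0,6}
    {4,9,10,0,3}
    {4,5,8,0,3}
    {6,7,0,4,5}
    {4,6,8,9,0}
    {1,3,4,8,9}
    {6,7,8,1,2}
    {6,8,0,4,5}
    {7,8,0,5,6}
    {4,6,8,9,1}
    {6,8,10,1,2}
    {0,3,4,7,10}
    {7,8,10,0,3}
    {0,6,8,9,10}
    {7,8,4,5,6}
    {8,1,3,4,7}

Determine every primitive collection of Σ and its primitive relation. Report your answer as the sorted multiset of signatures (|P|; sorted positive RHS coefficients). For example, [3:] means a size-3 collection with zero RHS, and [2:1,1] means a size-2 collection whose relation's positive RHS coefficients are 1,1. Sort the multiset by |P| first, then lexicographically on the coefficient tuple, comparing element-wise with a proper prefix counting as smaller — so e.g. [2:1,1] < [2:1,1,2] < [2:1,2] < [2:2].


14 minimal non-faces of Δ(Σ) (on 11 rays):

  {7,9}:  v_{7} + v_{9} = 0  ⇒ sig = [2:]
  {0,1}:  v_{0} + v_{1} = v_{9}  ⇒ sig = [2:1]
  {3,6}:  v_{3} + v_{6} = v_{10}  ⇒ sig = [2:1]
  {1,5}:  v_{1} + v_{5} = v_{4} + v_{8}  ⇒ sig = [2:1,1]
  {5,10}:  v_{5} + v_{10} = v_{0} + v_{7}  ⇒ sig = [2:1,1]
  {0,2}:  v_{0} + v_{2} = v_{6} + v_{8} + v_{10}  ⇒ sig = [2:1,1,1]
  {2,4}:  v_{2} + v_{4} = v_{1} + v_{6} + v_{7}  ⇒ sig = [2:1,1,1]
  {2,5}:  v_{2} + v_{5} = v_{6} + v_{7} + v_{8}  ⇒ sig = [2:1,1,1]
  {5,9}:  v_{5} + v_{9} = v_{0} + v_{4} + v_{8}  ⇒ sig = [2:1,1,1]
  {2,9}:  v_{2} + v_{9} = v_{1} + v_{6} + v_{8} + v_{10}  ⇒ sig = [2:1,1,1,1]
  {2,3}:  v_{2} + v_{3} = v_{1} + v_{7} + v_{8} + 2·v_{10}  ⇒ sig = [2:1,1,1,2]
  {4,8,10}:  v_{4} + v_{8} + v_{10} = 0  ⇒ sig = [3:]
  {0,4,7,8}:  v_{0} + v_{4} + v_{7} + v_{8} = v_{5}  ⇒ sig = [4:1]
  {1,6,7,8,10}:  v_{1} + v_{6} + v_{7} + v_{8} + v_{10} = v_{2}  ⇒ sig = [5:1]

Signatures (|P|; sorted positive RHS coefficients), sorted:
    [2:]
    [2:1]
    [2:1]
    [2:1,1]
    [2:1,1]
    [2:1,1,1]
    [2:1,1,1]
    [2:1,1,1]
    [2:1,1,1]
    [2:1,1,1,1]
    [2:1,1,1,2]
    [3:]
    [4:1]
    [5:1]


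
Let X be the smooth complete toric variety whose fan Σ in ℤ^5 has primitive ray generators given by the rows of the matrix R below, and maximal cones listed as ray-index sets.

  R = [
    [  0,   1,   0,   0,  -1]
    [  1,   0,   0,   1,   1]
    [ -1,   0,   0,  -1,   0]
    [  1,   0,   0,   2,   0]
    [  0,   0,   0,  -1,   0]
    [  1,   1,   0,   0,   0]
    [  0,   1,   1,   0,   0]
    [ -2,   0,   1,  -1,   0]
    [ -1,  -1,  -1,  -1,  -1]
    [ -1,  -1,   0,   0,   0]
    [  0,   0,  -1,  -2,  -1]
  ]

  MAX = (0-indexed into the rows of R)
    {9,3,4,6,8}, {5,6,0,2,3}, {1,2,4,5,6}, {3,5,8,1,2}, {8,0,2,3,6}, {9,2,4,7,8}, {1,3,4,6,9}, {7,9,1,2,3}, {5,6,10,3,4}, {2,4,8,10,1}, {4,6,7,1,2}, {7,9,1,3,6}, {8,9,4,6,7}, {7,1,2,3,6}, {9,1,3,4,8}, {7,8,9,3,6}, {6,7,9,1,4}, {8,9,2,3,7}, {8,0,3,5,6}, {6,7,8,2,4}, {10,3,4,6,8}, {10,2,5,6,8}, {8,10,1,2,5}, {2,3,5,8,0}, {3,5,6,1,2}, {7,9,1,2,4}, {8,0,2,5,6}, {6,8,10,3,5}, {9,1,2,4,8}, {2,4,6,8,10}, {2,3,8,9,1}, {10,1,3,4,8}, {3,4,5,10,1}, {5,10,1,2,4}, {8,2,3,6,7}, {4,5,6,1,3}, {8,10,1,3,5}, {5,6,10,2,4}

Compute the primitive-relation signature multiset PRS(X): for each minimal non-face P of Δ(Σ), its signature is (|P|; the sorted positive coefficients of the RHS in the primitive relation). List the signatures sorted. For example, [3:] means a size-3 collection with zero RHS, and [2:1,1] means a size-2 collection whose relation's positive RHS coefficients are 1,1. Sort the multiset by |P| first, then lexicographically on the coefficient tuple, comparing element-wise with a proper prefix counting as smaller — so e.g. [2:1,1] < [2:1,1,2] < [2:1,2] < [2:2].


Δ(Σ) — 11 vertices, 18 min non-faces:

  P={5,9}:  v_{5} + v_{9} = 0  ⟹  sig = [2:]
  P={5,7}:  v_{5} + v_{7} = v_{2} + v_{6}  ⟹  sig = [2:1,1]
  P={9,10}:  v_{9} + v_{10} = v_{4} + v_{8}  ⟹  sig = [2:1,1]
  P={0,1}:  v_{0} + v_{1} = v_{2} + v_{3} + v_{5}  ⟹  sig = [2:1,1,1]
  P={0,4}:  v_{0} + v_{4} = v_{5} + v_{6} + v_{8}  ⟹  sig = [2:1,1,1]
  P={0,9}:  v_{0} + v_{9} = v_{2} + v_{3} + v_{6} + v_{8}  ⟹  sig = [2:1,1,1,1]
  P={7,10}:  v_{7} + v_{10} = v_{2} + v_{4} + v_{6} + v_{8}  ⟹  sig = [2:1,1,1,1]
  P={0,7}:  v_{0} + v_{7} = 2·v_{2} + v_{3} + 2·v_{6} + v_{8}  ⟹  sig = [2:1,1,2,2]
  P={0,10}:  v_{0} + v_{10} = 2·v_{5} + v_{6} + 2·v_{8}  ⟹  sig = [2:1,2,2]
  P={1,6,8}:  v_{1} + v_{6} + v_{8} = 0  ⟹  sig = [3:]
  P={2,3,4}:  v_{2} + v_{3} + v_{4} = 0  ⟹  sig = [3:]
  P={2,6,9}:  v_{2} + v_{6} + v_{9} = v_{7}  ⟹  sig = [3:1]
  P={4,5,8}:  v_{4} + v_{5} + v_{8} = v_{10}  ⟹  sig = [3:1]
  P={1,6,10}:  v_{1} + v_{6} + v_{10} = v_{4} + v_{5}  ⟹  sig = [3:1,1]
  P={1,7,8}:  v_{1} + v_{7} + v_{8} = v_{2} + v_{9}  ⟹  sig = [3:1,1]
  P={2,3,10}:  v_{2} + v_{3} + v_{10} = v_{5} + v_{8}  ⟹  sig = [3:1,1]
  P={3,4,7}:  v_{3} + v_{4} + v_{7} = v_{6} + v_{9}  ⟹  sig = [3:1,1]
  P={2,3,5,6,8}:  v_{2} + v_{3} + v_{5} + v_{6} + v_{8} = v_{0}  ⟹  sig = [5:1]

Hence PRS(X_Σ) =
    |P|=2: 9 collections, coeffs (), (1,1), (1,1), (1,1,1), (1,1,1), (1,1,1,1), (1,1,1,1), (1,1,2,2), (1,2,2)
    |P|=3: 8 collections, coeffs (), (), (1), (1), (1,1), (1,1), (1,1), (1,1)
    |P|=5: 1 collection, coeffs (1)


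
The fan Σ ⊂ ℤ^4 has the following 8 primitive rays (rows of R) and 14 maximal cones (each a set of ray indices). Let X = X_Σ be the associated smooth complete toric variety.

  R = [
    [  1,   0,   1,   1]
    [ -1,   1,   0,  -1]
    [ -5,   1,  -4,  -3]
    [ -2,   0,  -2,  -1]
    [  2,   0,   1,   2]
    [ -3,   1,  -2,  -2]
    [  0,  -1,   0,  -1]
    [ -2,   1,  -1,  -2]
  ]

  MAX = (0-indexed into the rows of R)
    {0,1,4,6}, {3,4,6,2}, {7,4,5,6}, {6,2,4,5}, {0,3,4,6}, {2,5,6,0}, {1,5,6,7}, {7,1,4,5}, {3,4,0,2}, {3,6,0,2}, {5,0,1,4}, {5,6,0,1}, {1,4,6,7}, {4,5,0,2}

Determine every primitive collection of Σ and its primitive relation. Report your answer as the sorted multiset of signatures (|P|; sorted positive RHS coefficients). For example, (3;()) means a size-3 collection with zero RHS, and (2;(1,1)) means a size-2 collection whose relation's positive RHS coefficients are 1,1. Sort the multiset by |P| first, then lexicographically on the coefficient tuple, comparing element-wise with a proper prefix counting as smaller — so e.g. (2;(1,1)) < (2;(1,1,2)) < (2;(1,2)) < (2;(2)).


Primitive collections (9):

  {0,7}:  v_{0} + v_{7} = v_{1}  →  sig = (2;(1))
  {1,3}:  v_{1} + v_{3} = v_{5}  →  sig = (2;(1))
  {3,5}:  v_{3} + v_{5} = v_{2}  →  sig = (2;(1))
  {3,7}:  v_{3} + v_{7} = v_{4} + 2·v_{5} + v_{6}  →  sig = (2;(1,1,2))
  {2,7}:  v_{2} + v_{7} = v_{4} + 3·v_{5} + v_{6}  →  sig = (2;(1,1,3))
  {1,2}:  v_{1} + v_{2} = 2·v_{5}  →  sig = (2;(2))
  {0,4,5,6}:  v_{0} + v_{4} + v_{5} + v_{6} = 0  →  sig = (4;())
  {0,2,4,6}:  v_{0} + v_{2} + v_{4} + v_{6} = v_{3}  →  sig = (4;(1))
  {1,4,5,6}:  v_{1} + v_{4} + v_{5} + v_{6} = v_{7}  →  sig = (4;(1))

Hence PRS(X_Σ) =
{ (2;(1)) ×3,  (2;(1,1,2)),  (2;(1,1,3)),  (2;(2)),  (4;()),  (4;(1)) ×2 }


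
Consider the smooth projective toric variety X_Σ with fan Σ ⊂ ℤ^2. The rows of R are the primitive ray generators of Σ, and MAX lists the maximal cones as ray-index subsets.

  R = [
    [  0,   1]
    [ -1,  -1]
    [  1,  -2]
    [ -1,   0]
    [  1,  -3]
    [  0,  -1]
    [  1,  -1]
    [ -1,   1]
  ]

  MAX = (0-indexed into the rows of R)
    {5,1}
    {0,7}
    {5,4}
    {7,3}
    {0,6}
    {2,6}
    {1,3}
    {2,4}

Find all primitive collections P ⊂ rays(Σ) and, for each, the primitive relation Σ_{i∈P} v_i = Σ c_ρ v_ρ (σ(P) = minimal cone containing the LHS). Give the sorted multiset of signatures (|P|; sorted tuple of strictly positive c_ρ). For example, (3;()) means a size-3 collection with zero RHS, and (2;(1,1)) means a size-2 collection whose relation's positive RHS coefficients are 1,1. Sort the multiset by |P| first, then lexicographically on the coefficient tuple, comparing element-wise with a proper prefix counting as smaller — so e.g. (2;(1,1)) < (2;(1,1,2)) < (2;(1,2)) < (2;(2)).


|primitive collections| = 20. Relations:

  • {0,5}:  v_{0} + v_{5} = 0  so sig = (2;())
  • {6,7}:  v_{6} + v_{7} = 0  so sig = (2;())
  • {0,1}:  v_{0} + v_{1} = v_{3}  so sig = (2;(1))
  • {0,2}:  v_{0} + v_{2} = v_{6}  so sig = (2;(1))
  • {0,3}:  v_{0} + v_{3} = v_{7}  so sig = (2;(1))
  • {0,4}:  v_{0} + v_{4} = v_{2}  so sig = (2;(1))
  • {2,5}:  v_{2} + v_{5} = v_{4}  so sig = (2;(1))
  • {2,7}:  v_{2} + v_{7} = v_{5}  so sig = (2;(1))
  • {3,5}:  v_{3} + v_{5} = v_{1}  so sig = (2;(1))
  • {3,6}:  v_{3} + v_{6} = v_{5}  so sig = (2;(1))
  • {5,6}:  v_{5} + v_{6} = v_{2}  so sig = (2;(1))
  • {5,7}:  v_{5} + v_{7} = v_{3}  so sig = (2;(1))
  • {1,6}:  v_{1} + v_{6} = 2·v_{5}  so sig = (2;(2))
  • {1,7}:  v_{1} + v_{7} = 2·v_{3}  so sig = (2;(2))
  • {2,3}:  v_{2} + v_{3} = 2·v_{5}  so sig = (2;(2))
  • {4,6}:  v_{4} + v_{6} = 2·v_{2}  so sig = (2;(2))
  • {4,7}:  v_{4} + v_{7} = 2·v_{5}  so sig = (2;(2))
  • {1,2}:  v_{1} + v_{2} = 3·v_{5}  so sig = (2;(3))
  • {3,4}:  v_{3} + v_{4} = 3·v_{5}  so sig = (2;(3))
  • {1,4}:  v_{1} + v_{4} = 4·v_{5}  so sig = (2;(4))

Sorted signature multiset PRS(X):
[(2;()), (2;()), (2;(1)), (2;(1)), (2;(1)), (2;(1)), (2;(1)), (2;(1)), (2;(1)), (2;(1)), (2;(1)), (2;(1)), (2;(2)), (2;(2)), (2;(2)), (2;(2)), (2;(2)), (2;(3)), (2;(3)), (2;(4))]


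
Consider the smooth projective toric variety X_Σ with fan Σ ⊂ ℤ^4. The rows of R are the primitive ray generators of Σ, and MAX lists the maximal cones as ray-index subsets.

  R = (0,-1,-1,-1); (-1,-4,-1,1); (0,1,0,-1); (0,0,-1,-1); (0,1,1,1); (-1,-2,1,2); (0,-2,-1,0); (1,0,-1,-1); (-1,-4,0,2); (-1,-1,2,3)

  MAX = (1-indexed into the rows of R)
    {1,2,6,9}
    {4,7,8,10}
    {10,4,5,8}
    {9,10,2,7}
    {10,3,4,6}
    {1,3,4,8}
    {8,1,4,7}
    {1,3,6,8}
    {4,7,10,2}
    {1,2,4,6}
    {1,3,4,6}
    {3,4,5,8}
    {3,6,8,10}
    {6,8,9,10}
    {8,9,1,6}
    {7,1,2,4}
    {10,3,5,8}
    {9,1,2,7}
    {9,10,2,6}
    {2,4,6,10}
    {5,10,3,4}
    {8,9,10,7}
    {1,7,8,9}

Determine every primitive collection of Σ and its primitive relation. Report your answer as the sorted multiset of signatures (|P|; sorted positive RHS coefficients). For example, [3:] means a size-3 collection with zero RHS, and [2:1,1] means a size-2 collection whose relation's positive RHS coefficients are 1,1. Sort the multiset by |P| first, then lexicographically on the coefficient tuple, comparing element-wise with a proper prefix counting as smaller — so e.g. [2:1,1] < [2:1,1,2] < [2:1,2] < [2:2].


Δ(Σ) — 10 vertices, 14 min non-faces:

  {1,5}:  v_{1} + v_{5} = 0 ; sig = [2:]
  {1,10}:  v_{1} + v_{10} = v_{6} ; sig = [2:1]
  {3,7}:  v_{3} + v_{7} = v_{1} ; sig = [2:1]
  {4,9}:  v_{4} + v_{9} = v_{2} ; sig = [2:1]
  {5,6}:  v_{5} + v_{6} = v_{10} ; sig = [2:1]
  {6,7}:  v_{6} + v_{7} = v_{9} ; sig = [2:1]
  {3,9}:  v_{3} + v_{9} = v_{1} + v_{6} ; sig = [2:1,1]
  {5,9}:  v_{5} + v_{9} = v_{7} + v_{10} ; sig = [2:1,1]
  {2,3}:  v_{2} + v_{3} = v_{1} + v_{4} + v_{6} ; sig = [2:1,1,1]
  {2,5}:  v_{2} + v_{5} = v_{4} + v_{7} + v_{10} ; sig = [2:1,1,1]
  {5,7}:  v_{5} + v_{7} = v_{4} + v_{8} + v_{10} ; sig = [2:1,1,1]
  {2,8}:  v_{2} + v_{8} = 2·v_{7} ; sig = [2:2]
  {4,6,8}:  v_{4} + v_{6} + v_{8} = v_{7} ; sig = [3:1]
  {3,4,8,10}:  v_{3} + v_{4} + v_{8} + v_{10} = 0 ; sig = [4:]

Hence PRS(X_Σ) =
    [2:]
    [2:1]
    [2:1]
    [2:1]
    [2:1]
    [2:1]
    [2:1,1]
    [2:1,1]
    [2:1,1,1]
    [2:1,1,1]
    [2:1,1,1]
    [2:2]
    [3:1]
    [4:]


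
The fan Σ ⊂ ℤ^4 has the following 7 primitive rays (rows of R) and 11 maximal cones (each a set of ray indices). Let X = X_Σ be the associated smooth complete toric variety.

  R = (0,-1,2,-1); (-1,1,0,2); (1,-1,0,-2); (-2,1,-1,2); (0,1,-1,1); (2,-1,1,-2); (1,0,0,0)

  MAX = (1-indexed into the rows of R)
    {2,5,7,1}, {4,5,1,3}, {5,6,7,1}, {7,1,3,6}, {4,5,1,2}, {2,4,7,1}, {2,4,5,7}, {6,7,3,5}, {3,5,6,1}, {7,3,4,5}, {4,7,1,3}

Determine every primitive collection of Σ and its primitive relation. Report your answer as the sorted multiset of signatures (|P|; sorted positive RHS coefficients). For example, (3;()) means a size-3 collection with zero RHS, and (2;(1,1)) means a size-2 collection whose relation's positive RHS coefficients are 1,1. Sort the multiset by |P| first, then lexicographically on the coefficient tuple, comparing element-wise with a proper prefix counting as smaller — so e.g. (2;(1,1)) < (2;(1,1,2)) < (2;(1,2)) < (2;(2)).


Σ has 5 primitive collections:

  P={2,3}:  v_{2} + v_{3} = 0  ⟹  sig = (2;())
  P={4,6}:  v_{4} + v_{6} = 0  ⟹  sig = (2;())
  P={2,6}:  v_{2} + v_{6} = v_{1} + v_{5} + v_{7}  ⟹  sig = (2;(1,1,1))
  P={1,3,5,7}:  v_{1} + v_{3} + v_{5} + v_{7} = v_{6}  ⟹  sig = (4;(1))
  P={1,4,5,7}:  v_{1} + v_{4} + v_{5} + v_{7} = v_{2}  ⟹  sig = (4;(1))

Signatures (|P|; sorted positive RHS coefficients), sorted:
    (2;())
    (2;())
    (2;(1,1,1))
    (4;(1))
    (4;(1))


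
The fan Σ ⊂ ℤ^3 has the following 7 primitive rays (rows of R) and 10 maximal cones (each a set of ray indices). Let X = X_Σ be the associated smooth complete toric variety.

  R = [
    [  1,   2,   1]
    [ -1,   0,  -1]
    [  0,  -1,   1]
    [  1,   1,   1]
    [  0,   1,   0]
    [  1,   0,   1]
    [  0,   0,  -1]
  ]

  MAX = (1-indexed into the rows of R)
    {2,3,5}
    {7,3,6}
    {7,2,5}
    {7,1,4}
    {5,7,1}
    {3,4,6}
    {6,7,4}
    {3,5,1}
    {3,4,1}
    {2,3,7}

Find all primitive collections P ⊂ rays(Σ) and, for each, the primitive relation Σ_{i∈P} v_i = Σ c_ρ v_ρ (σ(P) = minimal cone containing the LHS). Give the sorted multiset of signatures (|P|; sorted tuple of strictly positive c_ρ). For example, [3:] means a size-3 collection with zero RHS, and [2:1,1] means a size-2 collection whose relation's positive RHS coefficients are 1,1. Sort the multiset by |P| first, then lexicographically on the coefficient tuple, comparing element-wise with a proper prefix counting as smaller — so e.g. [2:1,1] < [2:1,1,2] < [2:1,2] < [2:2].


Minimal non-faces — 9 found among 7 rays, 10 max cones:

  P={2,6}:  v_{2} + v_{6} = 0 ; sig = [2:]
  P={2,4}:  v_{2} + v_{4} = v_{5} ; sig = [2:1]
  P={4,5}:  v_{4} + v_{5} = v_{1} ; sig = [2:1]
  P={5,6}:  v_{5} + v_{6} = v_{4} ; sig = [2:1]
  P={1,2}:  v_{1} + v_{2} = 2·v_{5} ; sig = [2:2]
  P={1,6}:  v_{1} + v_{6} = 2·v_{4} ; sig = [2:2]
  P={3,5,7}:  v_{3} + v_{5} + v_{7} = 0 ; sig = [3:]
  P={1,3,7}:  v_{1} + v_{3} + v_{7} = v_{4} ; sig = [3:1]
  P={3,4,7}:  v_{3} + v_{4} + v_{7} = v_{6} ; sig = [3:1]

Signatures (|P|; sorted positive RHS coefficients), sorted:
    [2:]
    [2:1]
    [2:1]
    [2:1]
    [2:2]
    [2:2]
    [3:]
    [3:1]
    [3:1]


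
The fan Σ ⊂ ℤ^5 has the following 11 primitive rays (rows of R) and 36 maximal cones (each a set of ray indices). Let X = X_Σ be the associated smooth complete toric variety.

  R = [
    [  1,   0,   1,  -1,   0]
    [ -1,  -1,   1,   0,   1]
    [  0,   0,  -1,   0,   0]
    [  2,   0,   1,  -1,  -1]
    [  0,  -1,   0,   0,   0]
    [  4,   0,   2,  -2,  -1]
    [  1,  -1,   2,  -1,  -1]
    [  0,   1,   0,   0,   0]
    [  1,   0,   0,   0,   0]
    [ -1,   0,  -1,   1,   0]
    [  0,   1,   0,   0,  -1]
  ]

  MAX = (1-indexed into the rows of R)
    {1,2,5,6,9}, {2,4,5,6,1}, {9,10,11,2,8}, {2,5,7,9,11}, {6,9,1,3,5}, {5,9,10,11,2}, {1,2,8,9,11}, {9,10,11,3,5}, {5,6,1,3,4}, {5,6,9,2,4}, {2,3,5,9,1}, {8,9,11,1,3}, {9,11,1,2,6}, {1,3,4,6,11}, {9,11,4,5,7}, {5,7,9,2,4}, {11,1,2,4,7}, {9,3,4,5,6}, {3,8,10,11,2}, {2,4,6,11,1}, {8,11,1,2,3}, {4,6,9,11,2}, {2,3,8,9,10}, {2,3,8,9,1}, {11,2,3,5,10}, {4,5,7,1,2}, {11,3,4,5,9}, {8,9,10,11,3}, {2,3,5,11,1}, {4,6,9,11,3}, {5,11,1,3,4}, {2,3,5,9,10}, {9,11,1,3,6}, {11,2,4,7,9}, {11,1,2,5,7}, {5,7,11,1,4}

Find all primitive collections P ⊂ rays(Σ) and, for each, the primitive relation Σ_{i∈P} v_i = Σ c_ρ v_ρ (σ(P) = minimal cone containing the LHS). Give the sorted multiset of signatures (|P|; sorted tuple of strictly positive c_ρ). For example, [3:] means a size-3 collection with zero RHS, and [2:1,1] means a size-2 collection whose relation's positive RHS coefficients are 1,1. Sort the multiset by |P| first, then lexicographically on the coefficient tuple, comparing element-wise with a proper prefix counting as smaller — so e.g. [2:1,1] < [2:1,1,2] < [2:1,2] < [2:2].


Minimal non-faces — 18 found among 11 rays, 36 max cones:

  {1,10}:  v_{1} + v_{10} = 0 — sig = [2:]
  {5,8}:  v_{5} + v_{8} = 0 — sig = [2:]
  {6,10}:  v_{6} + v_{10} = v_{4} + v_{9} — sig = [2:1,1]
  {4,8}:  v_{4} + v_{8} = v_{1} + v_{9} + v_{11} — sig = [2:1,1,1]
  {4,10}:  v_{4} + v_{10} = v_{5} + v_{9} + v_{11} — sig = [2:1,1,1]
  {7,8}:  v_{7} + v_{8} = v_{2} + v_{4} + v_{11} — sig = [2:1,1,1]
  {3,7}:  v_{3} + v_{7} = v_{1} + 2·v_{5} + v_{11} — sig = [2:1,1,2]
  {7,10}:  v_{7} + v_{10} = v_{2} + 2·v_{5} + v_{9} + 2·v_{11} — sig = [2:1,1,2,2]
  {6,8}:  v_{6} + v_{8} = 2·v_{1} + 2·v_{9} + v_{11} — sig = [2:1,2,2]
  {6,7}:  v_{6} + v_{7} = v_{2} + 3·v_{4} — sig = [2:1,3]
  {1,4,9}:  v_{1} + v_{4} + v_{9} = v_{6} — sig = [3:1]
  {2,3,4}:  v_{2} + v_{3} + v_{4} = v_{1} + v_{5} — sig = [3:1,1]
  {2,3,6}:  v_{2} + v_{3} + v_{6} = 2·v_{1} + v_{5} + v_{9} — sig = [3:1,1,2]
  {1,7,9}:  v_{1} + v_{7} + v_{9} = v_{2} + 2·v_{4} — sig = [3:1,2]
  {5,6,11}:  v_{5} + v_{6} + v_{11} = 2·v_{4} — sig = [3:2]
  {2,3,9,11}:  v_{2} + v_{3} + v_{9} + v_{11} = 0 — sig = [4:]
  {1,5,9,11}:  v_{1} + v_{5} + v_{9} + v_{11} = v_{4} — sig = [4:1]
  {2,4,5,11}:  v_{2} + v_{4} + v_{5} + v_{11} = v_{7} — sig = [4:1]

Hence PRS(X_Σ) =
    [2:]
    [2:]
    [2:1,1]
    [2:1,1,1]
    [2:1,1,1]
    [2:1,1,1]
    [2:1,1,2]
    [2:1,1,2,2]
    [2:1,2,2]
    [2:1,3]
    [3:1]
    [3:1,1]
    [3:1,1,2]
    [3:1,2]
    [3:2]
    [4:]
    [4:1]
    [4:1]


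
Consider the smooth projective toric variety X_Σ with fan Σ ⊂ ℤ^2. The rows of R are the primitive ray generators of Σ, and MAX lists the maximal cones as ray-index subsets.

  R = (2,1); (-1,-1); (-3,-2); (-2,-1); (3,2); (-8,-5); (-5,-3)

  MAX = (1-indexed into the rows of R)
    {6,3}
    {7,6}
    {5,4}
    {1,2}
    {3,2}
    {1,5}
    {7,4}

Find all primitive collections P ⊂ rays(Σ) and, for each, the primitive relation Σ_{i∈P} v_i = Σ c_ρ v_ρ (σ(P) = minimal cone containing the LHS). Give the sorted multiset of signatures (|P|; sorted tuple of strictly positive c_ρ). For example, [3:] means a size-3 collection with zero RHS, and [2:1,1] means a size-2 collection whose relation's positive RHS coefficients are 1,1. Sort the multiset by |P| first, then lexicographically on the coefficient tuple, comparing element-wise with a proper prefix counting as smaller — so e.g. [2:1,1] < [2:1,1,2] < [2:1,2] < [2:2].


|primitive collections| = 14. Relations:

  {1,4}:  v_{1} + v_{4} = 0  ⟹  sig = [2:]
  {3,5}:  v_{3} + v_{5} = 0  ⟹  sig = [2:]
  {1,3}:  v_{1} + v_{3} = v_{2}  ⟹  sig = [2:1]
  {1,7}:  v_{1} + v_{7} = v_{3}  ⟹  sig = [2:1]
  {2,4}:  v_{2} + v_{4} = v_{3}  ⟹  sig = [2:1]
  {2,5}:  v_{2} + v_{5} = v_{1}  ⟹  sig = [2:1]
  {3,4}:  v_{3} + v_{4} = v_{7}  ⟹  sig = [2:1]
  {3,7}:  v_{3} + v_{7} = v_{6}  ⟹  sig = [2:1]
  {5,6}:  v_{5} + v_{6} = v_{7}  ⟹  sig = [2:1]
  {5,7}:  v_{5} + v_{7} = v_{4}  ⟹  sig = [2:1]
  {1,6}:  v_{1} + v_{6} = 2·v_{3}  ⟹  sig = [2:2]
  {2,7}:  v_{2} + v_{7} = 2·v_{3}  ⟹  sig = [2:2]
  {4,6}:  v_{4} + v_{6} = 2·v_{7}  ⟹  sig = [2:2]
  {2,6}:  v_{2} + v_{6} = 3·v_{3}  ⟹  sig = [2:3]

Signatures (|P|; sorted positive RHS coefficients), sorted:
[[2:], [2:], [2:1], [2:1], [2:1], [2:1], [2:1], [2:1], [2:1], [2:1], [2:2], [2:2], [2:2], [2:3]]


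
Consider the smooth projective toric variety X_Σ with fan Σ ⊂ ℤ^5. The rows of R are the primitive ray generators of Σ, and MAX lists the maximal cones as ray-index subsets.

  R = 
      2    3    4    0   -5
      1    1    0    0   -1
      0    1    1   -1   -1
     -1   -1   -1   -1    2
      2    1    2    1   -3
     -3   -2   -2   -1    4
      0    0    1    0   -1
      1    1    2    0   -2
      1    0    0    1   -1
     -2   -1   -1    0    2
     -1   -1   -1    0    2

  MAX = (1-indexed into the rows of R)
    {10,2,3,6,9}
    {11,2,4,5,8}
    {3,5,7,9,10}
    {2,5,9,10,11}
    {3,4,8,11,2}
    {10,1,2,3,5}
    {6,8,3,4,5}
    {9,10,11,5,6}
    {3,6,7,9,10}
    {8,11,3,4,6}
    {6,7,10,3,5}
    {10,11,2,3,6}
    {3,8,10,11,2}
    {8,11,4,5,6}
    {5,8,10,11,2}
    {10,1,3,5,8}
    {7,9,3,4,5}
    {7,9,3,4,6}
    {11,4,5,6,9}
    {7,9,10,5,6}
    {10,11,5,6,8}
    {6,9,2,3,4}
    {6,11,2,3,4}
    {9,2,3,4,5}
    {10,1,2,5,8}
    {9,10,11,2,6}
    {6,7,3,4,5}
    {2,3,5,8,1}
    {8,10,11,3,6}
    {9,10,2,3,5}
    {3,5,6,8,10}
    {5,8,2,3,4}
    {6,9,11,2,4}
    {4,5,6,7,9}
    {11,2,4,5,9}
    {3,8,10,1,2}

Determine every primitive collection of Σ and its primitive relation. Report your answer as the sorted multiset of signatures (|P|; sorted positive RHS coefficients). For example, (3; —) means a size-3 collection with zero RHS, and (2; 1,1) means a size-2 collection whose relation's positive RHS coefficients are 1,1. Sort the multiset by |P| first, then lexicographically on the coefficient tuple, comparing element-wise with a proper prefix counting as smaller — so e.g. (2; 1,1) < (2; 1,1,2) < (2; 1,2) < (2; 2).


|primitive collections| = 16. Relations:

  {4,10}:  v_{4} + v_{10} = v_{6} ; sig = (2; 1)
  {8,9}:  v_{8} + v_{9} = v_{5} ; sig = (2; 1)
  {1,4}:  v_{1} + v_{4} = v_{3} + v_{8} ; sig = (2; 1,1)
  {2,7}:  v_{2} + v_{7} = v_{3} + v_{9} ; sig = (2; 1,1)
  {7,11}:  v_{7} + v_{11} = v_{5} + v_{6} ; sig = (2; 1,1)
  {1,6}:  v_{1} + v_{6} = v_{3} + v_{8} + v_{10} ; sig = (2; 1,1,1)
  {1,9}:  v_{1} + v_{9} = v_{2} + v_{3} + 2·v_{5} + v_{10} ; sig = (2; 1,1,1,2)
  {1,11}:  v_{1} + v_{11} = v_{2} + 2·v_{8} + v_{10} ; sig = (2; 1,1,2)
  {7,8}:  v_{7} + v_{8} = v_{3} + 2·v_{5} + v_{6} ; sig = (2; 1,1,2)
  {1,7}:  v_{1} + v_{7} = 2·v_{3} + 2·v_{5} + v_{10} ; sig = (2; 1,2,2)
  {2,5,6}:  v_{2} + v_{5} + v_{6} = 0 ; sig = (3; —)
  {3,9,11}:  v_{3} + v_{9} + v_{11} = 0 ; sig = (3; —)
  {3,5,11}:  v_{3} + v_{5} + v_{11} = v_{8} ; sig = (3; 1)
  {2,6,8}:  v_{2} + v_{6} + v_{8} = v_{3} + v_{11} ; sig = (3; 1,1)
  {3,5,6,9}:  v_{3} + v_{5} + v_{6} + v_{9} = v_{7} ; sig = (4; 1)
  {2,3,5,8,10}:  v_{2} + v_{3} + v_{5} + v_{8} + v_{10} = v_{1} ; sig = (5; 1)

Sorted signature multiset PRS(X):
    |P|=2: 10 collections, coeffs (1), (1), (1,1), (1,1), (1,1), (1,1,1), (1,1,1,2), (1,1,2), (1,1,2), (1,2,2)
    |P|=3: 4 collections, coeffs (), (), (1), (1,1)
    |P|=4: 1 collection, coeffs (1)
    |P|=5: 1 collection, coeffs (1)


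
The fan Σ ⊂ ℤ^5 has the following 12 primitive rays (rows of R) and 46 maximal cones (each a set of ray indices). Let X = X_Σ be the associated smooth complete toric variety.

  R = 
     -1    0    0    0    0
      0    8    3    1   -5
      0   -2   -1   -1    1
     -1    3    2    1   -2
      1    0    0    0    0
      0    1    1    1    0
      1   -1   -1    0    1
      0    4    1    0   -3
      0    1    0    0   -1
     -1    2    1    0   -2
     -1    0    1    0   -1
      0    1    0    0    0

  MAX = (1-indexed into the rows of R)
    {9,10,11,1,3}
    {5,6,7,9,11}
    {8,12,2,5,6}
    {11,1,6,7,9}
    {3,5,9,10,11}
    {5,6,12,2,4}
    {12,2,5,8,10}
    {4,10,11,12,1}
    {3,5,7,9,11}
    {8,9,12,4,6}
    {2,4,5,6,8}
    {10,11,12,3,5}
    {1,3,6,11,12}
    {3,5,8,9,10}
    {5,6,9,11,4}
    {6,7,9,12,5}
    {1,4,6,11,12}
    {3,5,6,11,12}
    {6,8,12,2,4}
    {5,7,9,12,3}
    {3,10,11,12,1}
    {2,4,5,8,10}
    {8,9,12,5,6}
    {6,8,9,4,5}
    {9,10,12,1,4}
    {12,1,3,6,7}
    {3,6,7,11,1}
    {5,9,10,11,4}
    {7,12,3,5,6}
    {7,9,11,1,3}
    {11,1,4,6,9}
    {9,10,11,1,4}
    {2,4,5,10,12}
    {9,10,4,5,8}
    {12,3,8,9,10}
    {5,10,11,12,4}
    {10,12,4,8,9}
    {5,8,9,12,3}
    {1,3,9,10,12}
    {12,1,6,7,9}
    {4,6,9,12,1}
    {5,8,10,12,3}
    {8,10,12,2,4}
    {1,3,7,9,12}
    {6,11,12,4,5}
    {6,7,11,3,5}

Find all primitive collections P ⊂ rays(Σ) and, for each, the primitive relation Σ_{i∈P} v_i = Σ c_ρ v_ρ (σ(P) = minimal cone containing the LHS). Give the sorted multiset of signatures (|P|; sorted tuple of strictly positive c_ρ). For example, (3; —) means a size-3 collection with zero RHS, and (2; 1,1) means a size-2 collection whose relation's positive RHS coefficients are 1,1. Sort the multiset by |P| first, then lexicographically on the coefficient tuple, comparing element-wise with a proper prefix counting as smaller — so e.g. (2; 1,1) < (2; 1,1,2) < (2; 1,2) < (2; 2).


Σ has 20 primitive collections:

  {1,5}:  v_{1} + v_{5} = 0  →  sig = (2; —)
  {6,10}:  v_{6} + v_{10} = v_{4}  →  sig = (2; 1)
  {7,10}:  v_{7} + v_{10} = v_{9}  →  sig = (2; 1)
  {3,4}:  v_{3} + v_{4} = v_{11} + v_{12}  →  sig = (2; 1,1)
  {4,7}:  v_{4} + v_{7} = v_{6} + v_{9}  →  sig = (2; 1,1)
  {1,2}:  v_{1} + v_{2} = v_{4} + v_{8} + v_{12}  →  sig = (2; 1,1,1)
  {1,8}:  v_{1} + v_{8} = v_{9} + v_{10} + v_{12}  →  sig = (2; 1,1,1)
  {2,7}:  v_{2} + v_{7} = v_{5} + v_{6} + v_{8} + v_{9} + v_{12}  →  sig = (2; 1,1,1,1,1)
  {7,8}:  v_{7} + v_{8} = v_{5} + 2·v_{9} + v_{12}  →  sig = (2; 1,1,2)
  {2,11}:  v_{2} + v_{11} = v_{4} + 2·v_{5} + 2·v_{10} + v_{12}  →  sig = (2; 1,1,2,2)
  {2,9}:  v_{2} + v_{9} = v_{6} + 2·v_{8}  →  sig = (2; 1,2)
  {8,11}:  v_{8} + v_{11} = v_{5} + 2·v_{10}  →  sig = (2; 1,2)
  {2,3}:  v_{2} + v_{3} = 2·v_{5} + 2·v_{10} + 2·v_{12}  →  sig = (2; 2,2,2)
  {3,6,9}:  v_{3} + v_{6} + v_{9} = 0  →  sig = (3; —)
  {7,11,12}:  v_{7} + v_{11} + v_{12} = 0  →  sig = (3; —)
  {9,11,12}:  v_{9} + v_{11} + v_{12} = v_{10}  →  sig = (3; 1)
  {3,6,8}:  v_{3} + v_{6} + v_{8} = v_{5} + v_{10} + v_{12}  →  sig = (3; 1,1,1)
  {4,5,8,12}:  v_{4} + v_{5} + v_{8} + v_{12} = v_{2}  →  sig = (4; 1)
  {5,9,10,12}:  v_{5} + v_{9} + v_{10} + v_{12} = v_{8}  →  sig = (4; 1)
  {4,5,9,12}:  v_{4} + v_{5} + v_{9} + v_{12} = v_{6} + v_{8}  →  sig = (4; 1,1)

so the primitive-relation signature multiset is
{ (2; —),  (2; 1) ×2,  (2; 1,1) ×2,  (2; 1,1,1) ×2,  (2; 1,1,1,1,1),  (2; 1,1,2),  (2; 1,1,2,2),  (2; 1,2) ×2,  (2; 2,2,2),  (3; —) ×2,  (3; 1),  (3; 1,1,1),  (4; 1) ×2,  (4; 1,1) }


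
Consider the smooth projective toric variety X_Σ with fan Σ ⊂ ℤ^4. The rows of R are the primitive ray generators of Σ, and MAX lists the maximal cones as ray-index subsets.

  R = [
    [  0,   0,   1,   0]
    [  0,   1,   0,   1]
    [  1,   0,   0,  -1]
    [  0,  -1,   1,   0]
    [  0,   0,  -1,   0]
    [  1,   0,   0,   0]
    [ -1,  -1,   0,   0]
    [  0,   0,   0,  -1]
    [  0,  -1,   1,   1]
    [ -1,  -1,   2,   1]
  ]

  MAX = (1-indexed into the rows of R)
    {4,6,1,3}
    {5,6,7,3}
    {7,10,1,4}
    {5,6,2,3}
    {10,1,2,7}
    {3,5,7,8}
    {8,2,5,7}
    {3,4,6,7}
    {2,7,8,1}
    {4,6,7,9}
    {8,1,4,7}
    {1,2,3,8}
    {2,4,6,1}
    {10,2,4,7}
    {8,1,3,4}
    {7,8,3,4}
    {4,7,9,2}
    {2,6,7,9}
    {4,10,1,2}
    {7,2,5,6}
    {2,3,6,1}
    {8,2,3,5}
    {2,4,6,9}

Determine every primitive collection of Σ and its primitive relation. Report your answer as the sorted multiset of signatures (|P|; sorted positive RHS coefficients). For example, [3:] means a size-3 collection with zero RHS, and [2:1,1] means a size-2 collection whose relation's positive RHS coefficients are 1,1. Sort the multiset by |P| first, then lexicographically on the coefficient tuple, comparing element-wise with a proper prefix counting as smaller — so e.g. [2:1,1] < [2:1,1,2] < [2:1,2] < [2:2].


Primitive collections (19):

  P = {1,5}:  v_{1} + v_{5} = 0  so sig = [2:]
  P = {6,8}:  v_{6} + v_{8} = v_{3}  so sig = [2:1]
  P = {8,9}:  v_{8} + v_{9} = v_{4}  so sig = [2:1]
  P = {3,9}:  v_{3} + v_{9} = v_{4} + v_{6}  so sig = [2:1,1]
  P = {3,10}:  v_{3} + v_{10} = v_{1} + v_{4}  so sig = [2:1,1]
  P = {4,5}:  v_{4} + v_{5} = v_{6} + v_{7}  so sig = [2:1,1]
  P = {5,10}:  v_{5} + v_{10} = v_{2} + v_{4} + v_{7}  so sig = [2:1,1,1]
  P = {1,9}:  v_{1} + v_{9} = v_{2} + 2·v_{4}  so sig = [2:1,2]
  P = {6,10}:  v_{6} + v_{10} = v_{2} + 2·v_{4}  so sig = [2:1,2]
  P = {8,10}:  v_{8} + v_{10} = 2·v_{1} + v_{7}  so sig = [2:1,2]
  P = {5,9}:  v_{5} + v_{9} = v_{2} + 2·v_{6} + 2·v_{7}  so sig = [2:1,2,2]
  P = {9,10}:  v_{9} + v_{10} = 2·v_{2} + 3·v_{4} + v_{7}  so sig = [2:1,2,3]
  P = {2,3,7}:  v_{2} + v_{3} + v_{7} = 0  so sig = [3:]
  P = {1,6,7}:  v_{1} + v_{6} + v_{7} = v_{4}  so sig = [3:1]
  P = {2,4,8}:  v_{2} + v_{4} + v_{8} = v_{1}  so sig = [3:1]
  P = {1,3,7}:  v_{1} + v_{3} + v_{7} = v_{4} + v_{8}  so sig = [3:1,1]
  P = {2,3,4}:  v_{2} + v_{3} + v_{4} = v_{1} + v_{6}  so sig = [3:1,1]
  P = {1,2,4,7}:  v_{1} + v_{2} + v_{4} + v_{7} = v_{10}  so sig = [4:1]
  P = {2,4,6,7}:  v_{2} + v_{4} + v_{6} + v_{7} = v_{9}  so sig = [4:1]

Sorted signature multiset PRS(X):
    [2:]
    [2:1]
    [2:1]
    [2:1,1]
    [2:1,1]
    [2:1,1]
    [2:1,1,1]
    [2:1,2]
    [2:1,2]
    [2:1,2]
    [2:1,2,2]
    [2:1,2,3]
    [3:]
    [3:1]
    [3:1]
    [3:1,1]
    [3:1,1]
    [4:1]
    [4:1]


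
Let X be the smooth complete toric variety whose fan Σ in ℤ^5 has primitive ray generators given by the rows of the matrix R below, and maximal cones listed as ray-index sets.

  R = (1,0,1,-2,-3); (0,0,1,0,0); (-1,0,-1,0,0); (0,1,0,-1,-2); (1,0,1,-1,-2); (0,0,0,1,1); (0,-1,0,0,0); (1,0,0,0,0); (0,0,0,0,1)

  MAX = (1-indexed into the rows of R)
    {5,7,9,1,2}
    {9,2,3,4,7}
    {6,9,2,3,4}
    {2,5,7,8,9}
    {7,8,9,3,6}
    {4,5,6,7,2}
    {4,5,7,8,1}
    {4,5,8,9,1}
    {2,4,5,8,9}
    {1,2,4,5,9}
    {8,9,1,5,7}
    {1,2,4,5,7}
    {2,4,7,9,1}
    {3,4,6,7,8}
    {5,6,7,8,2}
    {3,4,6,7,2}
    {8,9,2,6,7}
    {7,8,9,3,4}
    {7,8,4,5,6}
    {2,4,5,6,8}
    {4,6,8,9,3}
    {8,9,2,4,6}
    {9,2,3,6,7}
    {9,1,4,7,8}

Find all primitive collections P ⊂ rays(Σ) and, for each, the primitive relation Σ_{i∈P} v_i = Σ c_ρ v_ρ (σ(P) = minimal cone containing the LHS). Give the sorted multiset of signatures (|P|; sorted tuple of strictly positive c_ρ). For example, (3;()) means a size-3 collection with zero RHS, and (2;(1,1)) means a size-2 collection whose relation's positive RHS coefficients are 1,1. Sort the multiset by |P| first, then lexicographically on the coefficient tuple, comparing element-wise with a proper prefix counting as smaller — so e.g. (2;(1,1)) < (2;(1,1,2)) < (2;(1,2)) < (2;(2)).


The 9 primitive collections of Σ (r=9, n=5):

  P = {1,6}:  v_{1} + v_{6} = v_{5}  →  sig = (2;(1))
  P = {3,5}:  v_{3} + v_{5} = v_{4} + v_{7}  →  sig = (2;(1,1))
  P = {1,3}:  v_{1} + v_{3} = 2·v_{4} + 2·v_{7} + v_{9}  →  sig = (2;(1,2,2))
  P = {2,3,8}:  v_{2} + v_{3} + v_{8} = 0  →  sig = (3;())
  P = {5,6,9}:  v_{5} + v_{6} + v_{9} = v_{2} + v_{8}  →  sig = (3;(1,1))
  P = {1,2,8}:  v_{1} + v_{2} + v_{8} = 2·v_{5} + v_{9}  →  sig = (3;(1,2))
  P = {4,6,7,9}:  v_{4} + v_{6} + v_{7} + v_{9} = 0  →  sig = (4;())
  P = {2,4,7,8}:  v_{2} + v_{4} + v_{7} + v_{8} = v_{5}  →  sig = (4;(1))
  P = {4,5,7,9}:  v_{4} + v_{5} + v_{7} + v_{9} = v_{1}  →  sig = (4;(1))

Signatures (|P|; sorted positive RHS coefficients), sorted:
    |P|=2: 3 collections, coeffs (1), (1,1), (1,2,2)
    |P|=3: 3 collections, coeffs (), (1,1), (1,2)
    |P|=4: 3 collections, coeffs (), (1), (1)
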